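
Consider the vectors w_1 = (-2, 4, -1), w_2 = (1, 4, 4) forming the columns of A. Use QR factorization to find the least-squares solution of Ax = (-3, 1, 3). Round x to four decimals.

w_1 = (-2, 4, -1); ‖w_1‖ = 4.5826, so q_1 = (-0.4364, 0.8729, -0.2182).
q_1·w_2 = (-0.4364)·1 + 0.8729·4 + (-0.2182)·4 = 2.1822.
u_2 = w_2 − 2.1822·q_1 = (1.9524, 2.0952, 4.4762).
‖u_2‖ = 5.3140, so q_2 = (0.3674, 0.3943, 0.8423).
Qᵀb = (1.5275, 1.8191).
Back-substitute: x_2 = 1.8191/5.3140 = 0.3423.
x_1 = (1.5275 − 2.1822·0.3423)/4.5826 = 0.1703.

x = (0.1703, 0.3423)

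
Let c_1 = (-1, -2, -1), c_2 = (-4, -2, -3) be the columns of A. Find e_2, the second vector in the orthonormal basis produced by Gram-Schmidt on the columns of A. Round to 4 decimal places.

e_2 = (-0.7290, 0.5608, -0.3925)

c_1 = (-1, -2, -1); ‖c_1‖ = 2.4495, so e_1 = (-0.4082, -0.8165, -0.4082).
e_1·c_2 = (-0.4082)·(-4) + (-0.8165)·(-2) + (-0.4082)·(-3) = 4.4907.
u_2 = c_2 − 4.4907·e_1 = (-2.1667, 1.6667, -1.1667).
‖u_2‖ = 2.9721, so e_2 = (-0.7290, 0.5608, -0.3925).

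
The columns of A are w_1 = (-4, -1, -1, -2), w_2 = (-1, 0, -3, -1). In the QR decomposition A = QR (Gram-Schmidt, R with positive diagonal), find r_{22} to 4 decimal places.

e_1 = w_1/‖w_1‖ = (-4, -1, -1, -2)/4.6904 = (-0.8528, -0.2132, -0.2132, -0.4264).
r_{12} = e_1·w_2 = 1.9188.
u_2 = w_2 − 1.9188·e_1 = (0.6364, 0.4091, -2.5909, -0.1818).
r_{22} = ‖u_2‖ = 2.7052.

r_{22} = 2.7052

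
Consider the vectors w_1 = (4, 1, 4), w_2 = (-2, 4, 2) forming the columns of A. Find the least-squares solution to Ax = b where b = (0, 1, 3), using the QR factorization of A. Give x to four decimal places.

x = (0.3505, 0.3582)

e_1 = w_1/‖w_1‖ = (4, 1, 4)/5.7446 = (0.6963, 0.1741, 0.6963).
r_{12} = e_1·w_2 = 0.6963.
u_2 = w_2 − 0.6963·e_1 = (-2.4848, 3.8788, 1.5152).
‖u_2‖ = 4.8492, so e_2 = (-0.5124, 0.7999, 0.3125).
Qᵀb = (2.2630, 1.7372).
Back-substitute: x_2 = 1.7372/4.8492 = 0.3582.
x_1 = (2.2630 − 0.6963·0.3582)/5.7446 = 0.3505.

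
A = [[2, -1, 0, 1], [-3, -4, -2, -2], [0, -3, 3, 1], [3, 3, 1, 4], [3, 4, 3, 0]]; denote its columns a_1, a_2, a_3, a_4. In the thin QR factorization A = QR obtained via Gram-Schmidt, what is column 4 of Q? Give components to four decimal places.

a_1 = (2, -3, 0, 3, 3); ‖a_1‖ = 5.5678, so q_1 = (0.3592, -0.5388, 0.0000, 0.5388, 0.5388).
q_1·a_2 = 0.3592·(-1) + (-0.5388)·(-4) + 0.0000·(-3) + 0.5388·3 + 0.5388·4 = 5.5678.
u_2 = a_2 − 5.5678·q_1 = (-3.0000, -1.0000, -3.0000, 0.0000, 1.0000).
‖u_2‖ = 4.4721, so q_2 = (-0.6708, -0.2236, -0.6708, 0.0000, 0.2236).
q_1·a_3 = 0.3592·0 + (-0.5388)·(-2) + 0.0000·3 + 0.5388·1 + 0.5388·3 = 3.2329; q_2·a_3 = (-0.6708)·0 + (-0.2236)·(-2) + (-0.6708)·3 + (0.0000)·1 + 0.2236·3 = -0.8944.
u_3 = a_3 − 3.2329·q_1 + 0.8944·q_2 = (-1.7613, -0.4581, 2.4000, -0.7419, 1.4581).
‖u_3‖ = 3.4276, so q_3 = (-0.5139, -0.1336, 0.7002, -0.2165, 0.4254).
q_1·a_4 = 0.3592·1 + (-0.5388)·(-2) + 0.0000·1 + 0.5388·4 + 0.5388·0 = 3.5921; q_2·a_4 = (-0.6708)·1 + (-0.2236)·(-2) + (-0.6708)·1 + (0.0000)·4 + 0.2236·0 = -0.8944; q_3·a_4 = (-0.5139)·1 + (-0.1336)·(-2) + 0.7002·1 + (-0.2165)·4 + 0.4254·0 = -0.4122.
u_4 = a_4 − 3.5921·q_1 + 0.8944·q_2 + 0.4122·q_3 = (-1.1021, -0.3196, 0.6886, 1.9753, -1.5601).
‖u_4‖ = 2.8508, so q_4 = (-0.3866, -0.1121, 0.2416, 0.6929, -0.5473).

q_4 = (-0.3866, -0.1121, 0.2416, 0.6929, -0.5473)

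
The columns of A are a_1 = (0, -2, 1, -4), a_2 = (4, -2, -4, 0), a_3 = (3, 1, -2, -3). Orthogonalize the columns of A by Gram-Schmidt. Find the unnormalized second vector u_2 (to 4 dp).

u_2 = (4.0000, -2.0000, -4.0000, 0.0000)

a_1 = (0, -2, 1, -4); ‖a_1‖ = 4.5826, so q_1 = (0.0000, -0.4364, 0.2182, -0.8729).
q_1·a_2 = 0.0000·4 + (-0.4364)·(-2) + 0.2182·(-4) + (-0.8729)·0 = 0.0000.
u_2 = a_2 + 0.0000·q_1 = (4.0000, -2.0000, -4.0000, 0.0000).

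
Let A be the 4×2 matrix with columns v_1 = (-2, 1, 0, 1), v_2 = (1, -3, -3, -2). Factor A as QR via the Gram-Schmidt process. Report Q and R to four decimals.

Q = [[-0.8165, -0.3462], [0.4082, -0.4760], [0.0000, -0.7789], [0.4082, -0.2164]], R = [[2.4495, -2.8577], [0.0000, 3.8514]]

v_1 = (-2, 1, 0, 1); ‖v_1‖ = 2.4495, so q_1 = (-0.8165, 0.4082, 0.0000, 0.4082).
q_1·v_2 = (-0.8165)·1 + 0.4082·(-3) + 0.0000·(-3) + 0.4082·(-2) = -2.8577.
u_2 = v_2 + 2.8577·q_1 = (-1.3333, -1.8333, -3.0000, -0.8333).
‖u_2‖ = 3.8514, so q_2 = (-0.3462, -0.4760, -0.7789, -0.2164).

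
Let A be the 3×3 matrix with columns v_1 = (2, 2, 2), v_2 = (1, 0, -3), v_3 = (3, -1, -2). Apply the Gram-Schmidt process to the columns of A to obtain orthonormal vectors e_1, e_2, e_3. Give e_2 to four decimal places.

e_2 = (0.5661, 0.2265, -0.7926)

v_1 = (2, 2, 2); ‖v_1‖ = 3.4641, so e_1 = (0.5774, 0.5774, 0.5774).
e_1·v_2 = 0.5774·1 + 0.5774·0 + 0.5774·(-3) = -1.1547.
u_2 = v_2 + 1.1547·e_1 = (1.6667, 0.6667, -2.3333).
‖u_2‖ = 2.9439, so e_2 = (0.5661, 0.2265, -0.7926).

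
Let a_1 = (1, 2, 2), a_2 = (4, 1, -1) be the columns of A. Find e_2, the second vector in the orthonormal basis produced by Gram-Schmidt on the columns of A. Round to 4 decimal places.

e_2 = (0.8828, 0.0276, -0.4690)

a_1 = (1, 2, 2); ‖a_1‖ = 3.0000, so e_1 = (0.3333, 0.6667, 0.6667).
e_1·a_2 = 0.3333·4 + 0.6667·1 + 0.6667·(-1) = 1.3333.
u_2 = a_2 − 1.3333·e_1 = (3.5556, 0.1111, -1.8889).
‖u_2‖ = 4.0277, so e_2 = (0.8828, 0.0276, -0.4690).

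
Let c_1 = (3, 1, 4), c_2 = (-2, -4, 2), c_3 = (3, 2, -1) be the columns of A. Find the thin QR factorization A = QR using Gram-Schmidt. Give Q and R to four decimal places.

Q = [[0.5883, -0.3623, 0.7229], [0.1961, -0.8034, -0.5623], [0.7845, 0.4726, -0.4016]], R = [[5.0990, -0.3922, 1.3728], [0.0000, 4.8833, -3.1662], [0.0000, 0.0000, 1.4458]]

c_1 = (3, 1, 4); ‖c_1‖ = 5.0990, so q_1 = (0.5883, 0.1961, 0.7845).
q_1·c_2 = 0.5883·(-2) + 0.1961·(-4) + 0.7845·2 = -0.3922.
u_2 = c_2 + 0.3922·q_1 = (-1.7692, -3.9231, 2.3077).
‖u_2‖ = 4.8833, so q_2 = (-0.3623, -0.8034, 0.4726).
q_1·c_3 = 0.5883·3 + 0.1961·2 + 0.7845·(-1) = 1.3728; q_2·c_3 = (-0.3623)·3 + (-0.8034)·2 + 0.4726·(-1) = -3.1662.
u_3 = c_3 − 1.3728·q_1 + 3.1662·q_2 = (1.0452, -0.8129, -0.5806).
‖u_3‖ = 1.4458, so q_3 = (0.7229, -0.5623, -0.4016).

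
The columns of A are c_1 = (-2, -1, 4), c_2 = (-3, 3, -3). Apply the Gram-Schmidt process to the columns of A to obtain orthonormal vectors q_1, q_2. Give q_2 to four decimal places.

c_1 = (-2, -1, 4); ‖c_1‖ = 4.5826, so q_1 = (-0.4364, -0.2182, 0.8729).
q_1·c_2 = (-0.4364)·(-3) + (-0.2182)·3 + 0.8729·(-3) = -1.9640.
u_2 = c_2 + 1.9640·q_1 = (-3.8571, 2.5714, -1.2857).
‖u_2‖ = 4.8107, so q_2 = (-0.8018, 0.5345, -0.2673).

q_2 = (-0.8018, 0.5345, -0.2673)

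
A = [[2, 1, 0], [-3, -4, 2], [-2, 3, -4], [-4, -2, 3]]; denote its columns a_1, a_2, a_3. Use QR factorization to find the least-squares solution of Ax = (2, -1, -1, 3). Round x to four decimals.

x = (-0.2899, 1.3306, 1.4723)

a_1 = (2, -3, -2, -4); ‖a_1‖ = 5.7446, so e_1 = (0.3482, -0.5222, -0.3482, -0.6963).
e_1·a_2 = 0.3482·1 + (-0.5222)·(-4) + (-0.3482)·3 + (-0.6963)·(-2) = 2.7852.
u_2 = a_2 − 2.7852·e_1 = (0.0303, -2.5455, 3.9697, -0.0606).
‖u_2‖ = 4.7162, so e_2 = (0.0064, -0.5397, 0.8417, -0.0129).
e_1·a_3 = 0.3482·0 + (-0.5222)·2 + (-0.3482)·(-4) + (-0.6963)·3 = -1.7408; e_2·a_3 = 0.0064·0 + (-0.5397)·2 + 0.8417·(-4) + (-0.0129)·3 = -4.4849.
u_3 = a_3 + 1.7408·e_1 + 4.4849·e_2 = (0.6349, -1.3297, -0.8311, 1.7302).
‖u_3‖ = 2.4198, so e_3 = (0.2624, -0.5495, -0.3434, 0.7150).
Qᵀb = (-0.5222, -0.3277, 3.5627).
Back-substitute: x_3 = 3.5627/2.4198 = 1.4723.
x_2 = (-0.3277 + 4.4849·1.4723)/4.7162 = 1.3306.
x_1 = (-0.5222 − 2.7852·1.3306 + 1.7408·1.4723)/5.7446 = -0.2899.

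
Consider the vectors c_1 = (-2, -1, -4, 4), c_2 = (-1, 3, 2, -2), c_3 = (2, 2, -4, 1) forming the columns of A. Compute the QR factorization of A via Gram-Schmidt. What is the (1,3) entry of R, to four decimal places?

r_{13} = 2.3016

c_1 = (-2, -1, -4, 4); ‖c_1‖ = 6.0828, so e_1 = (-0.3288, -0.1644, -0.6576, 0.6576).
r_{13} = e_1·c_3 = 2.3016.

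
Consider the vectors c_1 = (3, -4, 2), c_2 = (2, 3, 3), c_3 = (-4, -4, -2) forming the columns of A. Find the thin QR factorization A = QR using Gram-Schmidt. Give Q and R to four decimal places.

Q = [[0.5571, 0.4264, -0.7126], [-0.7428, 0.6396, -0.1980], [0.3714, 0.6396, 0.6730]], R = [[5.3852, 0.0000, 0.0000], [0.0000, 4.6904, -5.5432], [0.0000, 0.0000, 2.2962]]

c_1 = (3, -4, 2); ‖c_1‖ = 5.3852, so q_1 = (0.5571, -0.7428, 0.3714).
q_1·c_2 = 0.5571·2 + (-0.7428)·3 + 0.3714·3 = 0.0000.
u_2 = c_2 + 0.0000·q_1 = (2.0000, 3.0000, 3.0000).
‖u_2‖ = 4.6904, so q_2 = (0.4264, 0.6396, 0.6396).
q_1·c_3 = 0.5571·(-4) + (-0.7428)·(-4) + 0.3714·(-2) = 0.0000; q_2·c_3 = 0.4264·(-4) + 0.6396·(-4) + 0.6396·(-2) = -5.5432.
u_3 = c_3 + 0.0000·q_1 + 5.5432·q_2 = (-1.6364, -0.4545, 1.5455).
‖u_3‖ = 2.2962, so q_3 = (-0.7126, -0.1980, 0.6730).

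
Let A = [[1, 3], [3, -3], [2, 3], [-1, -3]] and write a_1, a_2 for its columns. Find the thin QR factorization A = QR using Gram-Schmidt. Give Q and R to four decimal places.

a_1 = (1, 3, 2, -1); ‖a_1‖ = 3.8730, so q_1 = (0.2582, 0.7746, 0.5164, -0.2582).
q_1·a_2 = 0.2582·3 + 0.7746·(-3) + 0.5164·3 + (-0.2582)·(-3) = 0.7746.
u_2 = a_2 − 0.7746·q_1 = (2.8000, -3.6000, 2.6000, -2.8000).
‖u_2‖ = 5.9498, so q_2 = (0.4706, -0.6051, 0.4370, -0.4706).

Q = [[0.2582, 0.4706], [0.7746, -0.6051], [0.5164, 0.4370], [-0.2582, -0.4706]], R = [[3.8730, 0.7746], [0.0000, 5.9498]]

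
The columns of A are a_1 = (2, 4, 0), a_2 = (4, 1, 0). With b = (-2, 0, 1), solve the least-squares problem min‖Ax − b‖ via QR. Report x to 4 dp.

x = (0.1429, -0.5714)

a_1 = (2, 4, 0); ‖a_1‖ = 4.4721, so q_1 = (0.4472, 0.8944, 0.0000).
q_1·a_2 = 0.4472·4 + 0.8944·1 + 0.0000·0 = 2.6833.
u_2 = a_2 − 2.6833·q_1 = (2.8000, -1.4000, 0.0000).
‖u_2‖ = 3.1305, so q_2 = (0.8944, -0.4472, 0.0000).
Qᵀb = (-0.8944, -1.7889).
Back-substitute: x_2 = -1.7889/3.1305 = -0.5714.
x_1 = (-0.8944 − 2.6833·(-0.5714))/4.4721 = 0.1429.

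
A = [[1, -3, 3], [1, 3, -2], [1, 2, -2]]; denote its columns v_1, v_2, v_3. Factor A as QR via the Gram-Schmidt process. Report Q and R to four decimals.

v_1 = (1, 1, 1); ‖v_1‖ = 1.7321, so e_1 = (0.5774, 0.5774, 0.5774).
e_1·v_2 = 0.5774·(-3) + 0.5774·3 + 0.5774·2 = 1.1547.
u_2 = v_2 − 1.1547·e_1 = (-3.6667, 2.3333, 1.3333).
‖u_2‖ = 4.5461, so e_2 = (-0.8066, 0.5133, 0.2933).
e_1·v_3 = 0.5774·3 + 0.5774·(-2) + 0.5774·(-2) = -0.5774; e_2·v_3 = (-0.8066)·3 + 0.5133·(-2) + 0.2933·(-2) = -4.0328.
u_3 = v_3 + 0.5774·e_1 + 4.0328·e_2 = (0.0806, 0.4032, -0.4839).
‖u_3‖ = 0.6350, so e_3 = (0.1270, 0.6350, -0.7620).

Q = [[0.5774, -0.8066, 0.1270], [0.5774, 0.5133, 0.6350], [0.5774, 0.2933, -0.7620]], R = [[1.7321, 1.1547, -0.5774], [0.0000, 4.5461, -4.0328], [0.0000, 0.0000, 0.6350]]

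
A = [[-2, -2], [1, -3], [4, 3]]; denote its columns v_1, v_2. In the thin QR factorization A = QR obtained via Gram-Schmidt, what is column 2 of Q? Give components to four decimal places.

q_2 = (-0.2040, -0.9689, 0.1402)

v_1 = (-2, 1, 4); ‖v_1‖ = 4.5826, so q_1 = (-0.4364, 0.2182, 0.8729).
q_1·v_2 = (-0.4364)·(-2) + 0.2182·(-3) + 0.8729·3 = 2.8368.
u_2 = v_2 − 2.8368·q_1 = (-0.7619, -3.6190, 0.5238).
‖u_2‖ = 3.7353, so q_2 = (-0.2040, -0.9689, 0.1402).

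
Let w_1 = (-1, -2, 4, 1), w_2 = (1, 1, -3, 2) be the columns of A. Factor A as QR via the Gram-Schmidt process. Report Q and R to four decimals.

w_1 = (-1, -2, 4, 1); ‖w_1‖ = 4.6904, so e_1 = (-0.2132, -0.4264, 0.8528, 0.2132).
e_1·w_2 = (-0.2132)·1 + (-0.4264)·1 + 0.8528·(-3) + 0.2132·2 = -2.7716.
u_2 = w_2 + 2.7716·e_1 = (0.4091, -0.1818, -0.6364, 2.5909).
‖u_2‖ = 2.7052, so e_2 = (0.1512, -0.0672, -0.2352, 0.9577).

Q = [[-0.2132, 0.1512], [-0.4264, -0.0672], [0.8528, -0.2352], [0.2132, 0.9577]], R = [[4.6904, -2.7716], [0.0000, 2.7052]]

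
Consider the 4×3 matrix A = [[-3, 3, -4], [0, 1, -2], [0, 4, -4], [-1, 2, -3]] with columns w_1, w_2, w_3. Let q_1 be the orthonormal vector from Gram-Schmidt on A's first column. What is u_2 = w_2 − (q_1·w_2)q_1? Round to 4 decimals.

w_1 = (-3, 0, 0, -1); ‖w_1‖ = 3.1623, so q_1 = (-0.9487, 0.0000, 0.0000, -0.3162).
q_1·w_2 = (-0.9487)·3 + 0.0000·1 + 0.0000·4 + (-0.3162)·2 = -3.4785.
u_2 = w_2 + 3.4785·q_1 = (-0.3000, 1.0000, 4.0000, 0.9000).

u_2 = (-0.3000, 1.0000, 4.0000, 0.9000)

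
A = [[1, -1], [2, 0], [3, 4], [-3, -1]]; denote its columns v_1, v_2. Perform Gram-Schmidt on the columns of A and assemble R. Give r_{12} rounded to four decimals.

r_{12} = 2.9192

v_1 = (1, 2, 3, -3); ‖v_1‖ = 4.7958, so q_1 = (0.2085, 0.4170, 0.6255, -0.6255).
r_{12} = q_1·v_2 = 2.9192.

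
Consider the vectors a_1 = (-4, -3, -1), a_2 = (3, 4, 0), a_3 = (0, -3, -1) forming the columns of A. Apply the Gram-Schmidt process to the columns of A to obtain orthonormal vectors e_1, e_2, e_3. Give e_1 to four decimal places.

e_1 = (-0.7845, -0.5883, -0.1961)

a_1 = (-4, -3, -1); ‖a_1‖ = 5.0990, so e_1 = (-0.7845, -0.5883, -0.1961).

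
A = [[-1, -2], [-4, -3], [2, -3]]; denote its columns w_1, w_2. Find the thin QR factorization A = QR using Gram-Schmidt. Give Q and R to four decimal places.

Q = [[-0.2182, -0.3719], [-0.8729, -0.3391], [0.4364, -0.8641]], R = [[4.5826, 1.7457], [0.0000, 4.3534]]

w_1 = (-1, -4, 2); ‖w_1‖ = 4.5826, so q_1 = (-0.2182, -0.8729, 0.4364).
q_1·w_2 = (-0.2182)·(-2) + (-0.8729)·(-3) + 0.4364·(-3) = 1.7457.
u_2 = w_2 − 1.7457·q_1 = (-1.6190, -1.4762, -3.7619).
‖u_2‖ = 4.3534, so q_2 = (-0.3719, -0.3391, -0.8641).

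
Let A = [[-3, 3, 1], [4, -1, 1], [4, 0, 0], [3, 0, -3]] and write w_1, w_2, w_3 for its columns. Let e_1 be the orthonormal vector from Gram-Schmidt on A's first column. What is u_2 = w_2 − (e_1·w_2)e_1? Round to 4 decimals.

w_1 = (-3, 4, 4, 3); ‖w_1‖ = 7.0711, so e_1 = (-0.4243, 0.5657, 0.5657, 0.4243).
e_1·w_2 = (-0.4243)·3 + 0.5657·(-1) + 0.5657·0 + 0.4243·0 = -1.8385.
u_2 = w_2 + 1.8385·e_1 = (2.2200, 0.0400, 1.0400, 0.7800).

u_2 = (2.2200, 0.0400, 1.0400, 0.7800)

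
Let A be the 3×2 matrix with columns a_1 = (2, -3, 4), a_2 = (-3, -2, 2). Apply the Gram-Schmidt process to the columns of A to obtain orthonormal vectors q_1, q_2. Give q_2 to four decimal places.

q_2 = (-0.9234, -0.3048, 0.2331)

a_1 = (2, -3, 4); ‖a_1‖ = 5.3852, so q_1 = (0.3714, -0.5571, 0.7428).
q_1·a_2 = 0.3714·(-3) + (-0.5571)·(-2) + 0.7428·2 = 1.4856.
u_2 = a_2 − 1.4856·q_1 = (-3.5517, -1.1724, 0.8966).
‖u_2‖ = 3.8462, so q_2 = (-0.9234, -0.3048, 0.2331).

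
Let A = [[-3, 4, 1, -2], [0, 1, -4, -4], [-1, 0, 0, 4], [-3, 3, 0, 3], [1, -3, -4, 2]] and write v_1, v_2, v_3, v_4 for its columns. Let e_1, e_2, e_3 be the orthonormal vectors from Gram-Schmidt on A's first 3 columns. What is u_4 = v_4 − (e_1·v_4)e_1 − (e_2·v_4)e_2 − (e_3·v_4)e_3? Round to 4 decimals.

v_1 = (-3, 0, -1, -3, 1); ‖v_1‖ = 4.4721, so e_1 = (-0.6708, 0.0000, -0.2236, -0.6708, 0.2236).
e_1·v_2 = (-0.6708)·4 + 0.0000·1 + (-0.2236)·0 + (-0.6708)·3 + 0.2236·(-3) = -5.3666.
u_2 = v_2 + 5.3666·e_1 = (0.4000, 1.0000, -1.2000, -0.6000, -1.8000).
‖u_2‖ = 2.4900, so e_2 = (0.1606, 0.4016, -0.4819, -0.2410, -0.7229).
e_1·v_3 = (-0.6708)·1 + 0.0000·(-4) + (-0.2236)·0 + (-0.6708)·0 + 0.2236·(-4) = -1.5652; e_2·v_3 = 0.1606·1 + 0.4016·(-4) + (-0.4819)·0 + (-0.2410)·0 + (-0.7229)·(-4) = 1.4458.
u_3 = v_3 + 1.5652·e_1 − 1.4458·e_2 = (-0.2823, -4.5806, 0.3468, -0.7016, -2.6048).
‖u_3‖ = 5.3348, so e_3 = (-0.0529, -0.8586, 0.0650, -0.1315, -0.4883).
e_1·v_4 = (-0.6708)·(-2) + 0.0000·(-4) + (-0.2236)·4 + (-0.6708)·3 + 0.2236·2 = -1.1180; e_2·v_4 = 0.1606·(-2) + 0.4016·(-4) + (-0.4819)·4 + (-0.2410)·3 + (-0.7229)·2 = -6.0241; e_3·v_4 = (-0.0529)·(-2) + (-0.8586)·(-4) + 0.0650·4 + (-0.1315)·3 + (-0.4883)·2 = 2.4293.
u_4 = v_4 + 1.1180·e_1 + 6.0241·e_2 − 2.4293·e_3 = (-1.6537, 0.5052, 0.6889, 1.1179, -0.9187).

u_4 = (-1.6537, 0.5052, 0.6889, 1.1179, -0.9187)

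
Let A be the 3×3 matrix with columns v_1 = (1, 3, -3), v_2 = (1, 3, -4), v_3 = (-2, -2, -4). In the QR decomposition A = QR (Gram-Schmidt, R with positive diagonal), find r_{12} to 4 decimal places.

r_{12} = 5.0471

v_1 = (1, 3, -3); ‖v_1‖ = 4.3589, so e_1 = (0.2294, 0.6882, -0.6882).
r_{12} = e_1·v_2 = 5.0471.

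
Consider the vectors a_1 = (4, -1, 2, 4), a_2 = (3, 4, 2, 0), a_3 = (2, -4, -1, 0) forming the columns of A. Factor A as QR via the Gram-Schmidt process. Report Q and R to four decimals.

Q = [[0.6576, 0.3398, 0.6493], [-0.1644, 0.8630, -0.3673], [0.3288, 0.2697, -0.2395], [0.6576, -0.2589, -0.6214]], R = [[6.0828, 1.9728, 1.6440], [0.0000, 5.0108, -3.0421], [0.0000, 0.0000, 3.0072]]

a_1 = (4, -1, 2, 4); ‖a_1‖ = 6.0828, so e_1 = (0.6576, -0.1644, 0.3288, 0.6576).
e_1·a_2 = 0.6576·3 + (-0.1644)·4 + 0.3288·2 + 0.6576·0 = 1.9728.
u_2 = a_2 − 1.9728·e_1 = (1.7027, 4.3243, 1.3514, -1.2973).
‖u_2‖ = 5.0108, so e_2 = (0.3398, 0.8630, 0.2697, -0.2589).
e_1·a_3 = 0.6576·2 + (-0.1644)·(-4) + 0.3288·(-1) + 0.6576·0 = 1.6440; e_2·a_3 = 0.3398·2 + 0.8630·(-4) + 0.2697·(-1) + (-0.2589)·0 = -3.0421.
u_3 = a_3 − 1.6440·e_1 + 3.0421·e_2 = (1.9526, -1.1044, -0.7201, -1.8687).
‖u_3‖ = 3.0072, so e_3 = (0.6493, -0.3673, -0.2395, -0.6214).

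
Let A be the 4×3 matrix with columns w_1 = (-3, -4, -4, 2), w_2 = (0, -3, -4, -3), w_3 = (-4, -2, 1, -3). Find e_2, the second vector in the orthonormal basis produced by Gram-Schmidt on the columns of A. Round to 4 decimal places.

e_2 = (0.3042, -0.2166, -0.4240, -0.8251)

e_1 = w_1/‖w_1‖ = (-3, -4, -4, 2)/6.7082 = (-0.4472, -0.5963, -0.5963, 0.2981).
r_{12} = e_1·w_2 = 3.2796.
u_2 = w_2 − 3.2796·e_1 = (1.4667, -1.0444, -2.0444, -3.9778).
‖u_2‖ = 4.8212, so e_2 = (0.3042, -0.2166, -0.4240, -0.8251).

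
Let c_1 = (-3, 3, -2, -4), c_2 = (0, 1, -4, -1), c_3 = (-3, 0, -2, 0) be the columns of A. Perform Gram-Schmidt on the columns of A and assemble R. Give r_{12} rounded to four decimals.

c_1 = (-3, 3, -2, -4); ‖c_1‖ = 6.1644, so e_1 = (-0.4867, 0.4867, -0.3244, -0.6489).
r_{12} = e_1·c_2 = 2.4333.

r_{12} = 2.4333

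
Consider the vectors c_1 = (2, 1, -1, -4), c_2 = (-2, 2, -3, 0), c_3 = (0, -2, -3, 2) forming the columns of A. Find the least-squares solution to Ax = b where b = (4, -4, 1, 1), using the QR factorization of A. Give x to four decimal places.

x = (0.3257, -1.4202, 0.9636)

q_1 = c_1/‖c_1‖ = (2, 1, -1, -4)/4.6904 = (0.4264, 0.2132, -0.2132, -0.8528).
r_{12} = q_1·c_2 = 0.2132.
u_2 = c_2 − 0.2132·q_1 = (-2.0909, 1.9545, -2.9545, 0.1818).
‖u_2‖ = 4.1176, so q_2 = (-0.5078, 0.4747, -0.7175, 0.0442).
r_{13} = q_1·c_3 = -1.4924; r_{23} = q_2·c_3 = 1.2916.
u_3 = c_3 + 1.4924·q_1 − 1.2916·q_2 = (1.2922, -2.2949, -2.3914, 0.6702).
‖u_3‖ = 3.6200, so q_3 = (0.3570, -0.6339, -0.6606, 0.1851).
Qᵀb = (-0.2132, -4.6033, 3.4882).
Back-substitute: x_3 = 3.4882/3.6200 = 0.9636.
x_2 = (-4.6033 − 1.2916·0.9636)/4.1176 = -1.4202.
x_1 = (-0.2132 − 0.2132·(-1.4202) + 1.4924·0.9636)/4.6904 = 0.3257.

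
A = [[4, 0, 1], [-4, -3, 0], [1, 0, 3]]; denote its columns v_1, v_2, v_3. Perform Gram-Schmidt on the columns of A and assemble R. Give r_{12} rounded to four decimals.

e_1 = v_1/‖v_1‖ = (4, -4, 1)/5.7446 = (0.6963, -0.6963, 0.1741).
r_{12} = e_1·v_2 = 2.0889.

r_{12} = 2.0889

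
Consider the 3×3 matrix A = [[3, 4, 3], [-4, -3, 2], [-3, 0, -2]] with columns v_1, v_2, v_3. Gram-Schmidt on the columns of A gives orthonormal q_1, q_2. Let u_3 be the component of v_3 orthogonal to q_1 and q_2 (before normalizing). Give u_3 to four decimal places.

u_3 = (2.1350, 2.8467, -1.6606)

q_1 = v_1/‖v_1‖ = (3, -4, -3)/5.8310 = (0.5145, -0.6860, -0.5145).
r_{12} = q_1·v_2 = 4.1160.
u_2 = v_2 − 4.1160·q_1 = (1.8824, -0.1765, 2.1176).
‖u_2‖ = 2.8388, so q_2 = (0.6631, -0.0622, 0.7460).
r_{13} = q_1·v_3 = 1.2005; r_{23} = q_2·v_3 = 0.3730.
u_3 = v_3 − 1.2005·q_1 − 0.3730·q_2 = (2.1350, 2.8467, -1.6606).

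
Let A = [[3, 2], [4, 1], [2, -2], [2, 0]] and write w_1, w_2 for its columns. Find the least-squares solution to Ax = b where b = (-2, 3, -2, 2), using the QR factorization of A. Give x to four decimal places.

x = (0.1379, 0.2414)

e_1 = w_1/‖w_1‖ = (3, 4, 2, 2)/5.7446 = (0.5222, 0.6963, 0.3482, 0.3482).
r_{12} = e_1·w_2 = 1.0445.
u_2 = w_2 − 1.0445·e_1 = (1.4545, 0.2727, -2.3636, -0.3636).
‖u_2‖ = 2.8123, so e_2 = (0.5172, 0.0970, -0.8405, -0.1293).
Qᵀb = (1.0445, 0.6788).
Back-substitute: x_2 = 0.6788/2.8123 = 0.2414.
x_1 = (1.0445 − 1.0445·0.2414)/5.7446 = 0.1379.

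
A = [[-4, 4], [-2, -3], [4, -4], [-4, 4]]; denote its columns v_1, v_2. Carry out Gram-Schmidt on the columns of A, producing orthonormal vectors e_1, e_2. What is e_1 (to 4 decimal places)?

v_1 = (-4, -2, 4, -4); ‖v_1‖ = 7.2111, so e_1 = (-0.5547, -0.2774, 0.5547, -0.5547).

e_1 = (-0.5547, -0.2774, 0.5547, -0.5547)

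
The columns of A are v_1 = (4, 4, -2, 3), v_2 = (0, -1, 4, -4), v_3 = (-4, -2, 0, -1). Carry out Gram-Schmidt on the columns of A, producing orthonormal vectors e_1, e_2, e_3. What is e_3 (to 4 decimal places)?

e_3 = (-0.6236, 0.7621, 0.0173, -0.1732)

v_1 = (4, 4, -2, 3); ‖v_1‖ = 6.7082, so e_1 = (0.5963, 0.5963, -0.2981, 0.4472).
e_1·v_2 = 0.5963·0 + 0.5963·(-1) + (-0.2981)·4 + 0.4472·(-4) = -3.5777.
u_2 = v_2 + 3.5777·e_1 = (2.1333, 1.1333, 2.9333, -2.4000).
‖u_2‖ = 4.4944, so e_2 = (0.4747, 0.2522, 0.6527, -0.5340).
e_1·v_3 = 0.5963·(-4) + 0.5963·(-2) + (-0.2981)·0 + 0.4472·(-1) = -4.0249; e_2·v_3 = 0.4747·(-4) + 0.2522·(-2) + 0.6527·0 + (-0.5340)·(-1) = -1.8690.
u_3 = v_3 + 4.0249·e_1 + 1.8690·e_2 = (-0.7129, 0.8713, 0.0198, -0.1980).
‖u_3‖ = 1.1432, so e_3 = (-0.6236, 0.7621, 0.0173, -0.1732).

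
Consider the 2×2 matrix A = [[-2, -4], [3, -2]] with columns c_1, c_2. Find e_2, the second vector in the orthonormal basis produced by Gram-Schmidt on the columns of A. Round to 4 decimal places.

e_2 = (-0.8321, -0.5547)

e_1 = c_1/‖c_1‖ = (-2, 3)/3.6056 = (-0.5547, 0.8321).
r_{12} = e_1·c_2 = 0.5547.
u_2 = c_2 − 0.5547·e_1 = (-3.6923, -2.4615).
‖u_2‖ = 4.4376, so e_2 = (-0.8321, -0.5547).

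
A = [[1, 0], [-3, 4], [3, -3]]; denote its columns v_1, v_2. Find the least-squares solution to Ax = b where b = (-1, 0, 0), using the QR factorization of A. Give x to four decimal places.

x = (-0.7353, -0.6176)

v_1 = (1, -3, 3); ‖v_1‖ = 4.3589, so e_1 = (0.2294, -0.6882, 0.6882).
e_1·v_2 = 0.2294·0 + (-0.6882)·4 + 0.6882·(-3) = -4.8177.
u_2 = v_2 + 4.8177·e_1 = (1.1053, 0.6842, 0.3158).
‖u_2‖ = 1.3377, so e_2 = (0.8262, 0.5115, 0.2361).
Qᵀb = (-0.2294, -0.8262).
Back-substitute: x_2 = -0.8262/1.3377 = -0.6176.
x_1 = (-0.2294 + 4.8177·(-0.6176))/4.3589 = -0.7353.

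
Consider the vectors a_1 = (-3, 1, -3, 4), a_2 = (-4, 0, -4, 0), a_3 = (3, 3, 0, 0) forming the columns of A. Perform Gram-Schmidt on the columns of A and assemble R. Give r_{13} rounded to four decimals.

r_{13} = -1.0142

a_1 = (-3, 1, -3, 4); ‖a_1‖ = 5.9161, so q_1 = (-0.5071, 0.1690, -0.5071, 0.6761).
r_{13} = q_1·a_3 = -1.0142.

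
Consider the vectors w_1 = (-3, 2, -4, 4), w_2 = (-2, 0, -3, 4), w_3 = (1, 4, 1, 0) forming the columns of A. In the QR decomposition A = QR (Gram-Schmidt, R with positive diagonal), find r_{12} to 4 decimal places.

q_1 = w_1/‖w_1‖ = (-3, 2, -4, 4)/6.7082 = (-0.4472, 0.2981, -0.5963, 0.5963).
r_{12} = q_1·w_2 = 5.0684.

r_{12} = 5.0684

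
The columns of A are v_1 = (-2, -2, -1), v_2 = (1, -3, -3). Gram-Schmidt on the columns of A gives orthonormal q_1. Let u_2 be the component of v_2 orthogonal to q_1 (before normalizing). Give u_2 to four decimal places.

u_2 = (2.5556, -1.4444, -2.2222)

v_1 = (-2, -2, -1); ‖v_1‖ = 3.0000, so q_1 = (-0.6667, -0.6667, -0.3333).
q_1·v_2 = (-0.6667)·1 + (-0.6667)·(-3) + (-0.3333)·(-3) = 2.3333.
u_2 = v_2 − 2.3333·q_1 = (2.5556, -1.4444, -2.2222).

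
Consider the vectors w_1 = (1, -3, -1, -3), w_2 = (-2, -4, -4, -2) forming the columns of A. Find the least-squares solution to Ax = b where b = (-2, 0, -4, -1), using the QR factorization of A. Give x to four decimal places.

w_1 = (1, -3, -1, -3); ‖w_1‖ = 4.4721, so e_1 = (0.2236, -0.6708, -0.2236, -0.6708).
e_1·w_2 = 0.2236·(-2) + (-0.6708)·(-4) + (-0.2236)·(-4) + (-0.6708)·(-2) = 4.4721.
u_2 = w_2 − 4.4721·e_1 = (-3.0000, -1.0000, -3.0000, 1.0000).
‖u_2‖ = 4.4721, so e_2 = (-0.6708, -0.2236, -0.6708, 0.2236).
Qᵀb = (1.1180, 3.8013).
Back-substitute: x_2 = 3.8013/4.4721 = 0.8500.
x_1 = (1.1180 − 4.4721·0.8500)/4.4721 = -0.6000.

x = (-0.6000, 0.8500)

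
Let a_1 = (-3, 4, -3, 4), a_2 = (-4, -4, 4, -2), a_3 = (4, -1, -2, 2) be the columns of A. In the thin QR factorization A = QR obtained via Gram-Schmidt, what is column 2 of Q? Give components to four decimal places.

q_2 = (-0.8550, -0.3269, 0.4024, -0.0126)

a_1 = (-3, 4, -3, 4); ‖a_1‖ = 7.0711, so q_1 = (-0.4243, 0.5657, -0.4243, 0.5657).
q_1·a_2 = (-0.4243)·(-4) + 0.5657·(-4) + (-0.4243)·4 + 0.5657·(-2) = -3.3941.
u_2 = a_2 + 3.3941·q_1 = (-5.4400, -2.0800, 2.5600, -0.0800).
‖u_2‖ = 6.3624, so q_2 = (-0.8550, -0.3269, 0.4024, -0.0126).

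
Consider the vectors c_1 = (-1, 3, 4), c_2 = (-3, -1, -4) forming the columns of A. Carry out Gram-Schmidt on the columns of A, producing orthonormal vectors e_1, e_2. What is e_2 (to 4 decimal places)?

e_2 = (-0.8995, 0.2105, -0.3828)

e_1 = c_1/‖c_1‖ = (-1, 3, 4)/5.0990 = (-0.1961, 0.5883, 0.7845).
r_{12} = e_1·c_2 = -3.1379.
u_2 = c_2 + 3.1379·e_1 = (-3.6154, 0.8462, -1.5385).
‖u_2‖ = 4.0192, so e_2 = (-0.8995, 0.2105, -0.3828).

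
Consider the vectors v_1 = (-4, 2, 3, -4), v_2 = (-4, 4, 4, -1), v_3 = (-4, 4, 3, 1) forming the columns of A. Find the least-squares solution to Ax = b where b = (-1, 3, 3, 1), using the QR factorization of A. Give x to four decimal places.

v_1 = (-4, 2, 3, -4); ‖v_1‖ = 6.7082, so q_1 = (-0.5963, 0.2981, 0.4472, -0.5963).
q_1·v_2 = (-0.5963)·(-4) + 0.2981·4 + 0.4472·4 + (-0.5963)·(-1) = 5.9628.
u_2 = v_2 − 5.9628·q_1 = (-0.4444, 2.2222, 1.3333, 2.5556).
‖u_2‖ = 3.6667, so q_2 = (-0.1212, 0.6061, 0.3636, 0.6970).
q_1·v_3 = (-0.5963)·(-4) + 0.2981·4 + 0.4472·3 + (-0.5963)·1 = 4.3231; q_2·v_3 = (-0.1212)·(-4) + 0.6061·4 + 0.3636·3 + 0.6970·1 = 4.6970.
u_3 = v_3 − 4.3231·q_1 − 4.6970·q_2 = (-0.8529, -0.1355, -0.6413, 0.3041).
‖u_3‖ = 1.1178, so q_3 = (-0.7630, -0.1212, -0.5737, 0.2721).
Qᵀb = (2.2361, 3.7273, -1.0498).
Back-substitute: x_3 = -1.0498/1.1178 = -0.9392.
x_2 = (3.7273 − 4.6970·(-0.9392))/3.6667 = 2.2196.
x_1 = (2.2361 − 5.9628·2.2196 − 4.3231·(-0.9392))/6.7082 = -1.0344.

x = (-1.0344, 2.2196, -0.9392)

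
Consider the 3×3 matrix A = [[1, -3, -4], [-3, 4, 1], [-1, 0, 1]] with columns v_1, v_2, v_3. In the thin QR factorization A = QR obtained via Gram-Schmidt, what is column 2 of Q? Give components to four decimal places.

q_2 = (-0.7675, -0.0426, -0.6396)

q_1 = v_1/‖v_1‖ = (1, -3, -1)/3.3166 = (0.3015, -0.9045, -0.3015).
r_{12} = q_1·v_2 = -4.5227.
u_2 = v_2 + 4.5227·q_1 = (-1.6364, -0.0909, -1.3636).
‖u_2‖ = 2.1320, so q_2 = (-0.7675, -0.0426, -0.6396).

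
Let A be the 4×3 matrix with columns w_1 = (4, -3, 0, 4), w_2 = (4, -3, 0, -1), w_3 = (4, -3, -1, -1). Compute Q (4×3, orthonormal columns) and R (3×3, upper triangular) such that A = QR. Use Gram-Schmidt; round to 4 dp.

Q = [[0.6247, 0.4998, 0.0000], [-0.4685, -0.3748, 0.0000], [0.0000, 0.0000, -1.0000], [0.6247, -0.7809, 0.0000]], R = [[6.4031, 3.2796, 3.2796], [0.0000, 3.9043, 3.9043], [0.0000, 0.0000, 1.0000]]

w_1 = (4, -3, 0, 4); ‖w_1‖ = 6.4031, so e_1 = (0.6247, -0.4685, 0.0000, 0.6247).
e_1·w_2 = 0.6247·4 + (-0.4685)·(-3) + 0.0000·0 + 0.6247·(-1) = 3.2796.
u_2 = w_2 − 3.2796·e_1 = (1.9512, -1.4634, 0.0000, -3.0488).
‖u_2‖ = 3.9043, so e_2 = (0.4998, -0.3748, 0.0000, -0.7809).
e_1·w_3 = 0.6247·4 + (-0.4685)·(-3) + 0.0000·(-1) + 0.6247·(-1) = 3.2796; e_2·w_3 = 0.4998·4 + (-0.3748)·(-3) + 0.0000·(-1) + (-0.7809)·(-1) = 3.9043.
u_3 = w_3 − 3.2796·e_1 − 3.9043·e_2 = (0.0000, 0.0000, -1.0000, 0.0000).
‖u_3‖ = 1.0000, so e_3 = (0.0000, 0.0000, -1.0000, 0.0000).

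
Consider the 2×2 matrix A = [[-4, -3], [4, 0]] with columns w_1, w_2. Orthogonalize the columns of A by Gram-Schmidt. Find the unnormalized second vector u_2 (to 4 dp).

u_2 = (-1.5000, -1.5000)

w_1 = (-4, 4); ‖w_1‖ = 5.6569, so q_1 = (-0.7071, 0.7071).
q_1·w_2 = (-0.7071)·(-3) + 0.7071·0 = 2.1213.
u_2 = w_2 − 2.1213·q_1 = (-1.5000, -1.5000).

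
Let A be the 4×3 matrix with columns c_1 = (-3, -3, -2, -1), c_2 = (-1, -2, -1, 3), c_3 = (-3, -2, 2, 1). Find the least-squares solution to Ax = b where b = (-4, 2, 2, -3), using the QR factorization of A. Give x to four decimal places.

x = (0.2852, -1.3993, 0.9635)

c_1 = (-3, -3, -2, -1); ‖c_1‖ = 4.7958, so e_1 = (-0.6255, -0.6255, -0.4170, -0.2085).
e_1·c_2 = (-0.6255)·(-1) + (-0.6255)·(-2) + (-0.4170)·(-1) + (-0.2085)·3 = 1.6681.
u_2 = c_2 − 1.6681·e_1 = (0.0435, -0.9565, -0.3043, 3.3478).
‖u_2‖ = 3.4953, so e_2 = (0.0124, -0.2737, -0.0871, 0.9578).
e_1·c_3 = (-0.6255)·(-3) + (-0.6255)·(-2) + (-0.4170)·2 + (-0.2085)·1 = 2.0851; e_2·c_3 = 0.0124·(-3) + (-0.2737)·(-2) + (-0.0871)·2 + 0.9578·1 = 1.2936.
u_3 = c_3 − 2.0851·e_1 − 1.2936·e_2 = (-1.7117, -0.3416, 2.9822, 0.1957).
‖u_3‖ = 3.4610, so e_3 = (-0.4946, -0.0987, 0.8617, 0.0566).
Qᵀb = (1.0426, -3.6446, 3.3345).
Back-substitute: x_3 = 3.3345/3.4610 = 0.9635.
x_2 = (-3.6446 − 1.2936·0.9635)/3.4953 = -1.3993.
x_1 = (1.0426 − 1.6681·(-1.3993) − 2.0851·0.9635)/4.7958 = 0.2852.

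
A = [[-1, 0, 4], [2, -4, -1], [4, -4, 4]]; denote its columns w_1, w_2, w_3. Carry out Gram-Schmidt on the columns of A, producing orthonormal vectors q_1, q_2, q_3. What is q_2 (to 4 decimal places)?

q_2 = (-0.5345, -0.8018, 0.2673)

q_1 = w_1/‖w_1‖ = (-1, 2, 4)/4.5826 = (-0.2182, 0.4364, 0.8729).
r_{12} = q_1·w_2 = -5.2372.
u_2 = w_2 + 5.2372·q_1 = (-1.1429, -1.7143, 0.5714).
‖u_2‖ = 2.1381, so q_2 = (-0.5345, -0.8018, 0.2673).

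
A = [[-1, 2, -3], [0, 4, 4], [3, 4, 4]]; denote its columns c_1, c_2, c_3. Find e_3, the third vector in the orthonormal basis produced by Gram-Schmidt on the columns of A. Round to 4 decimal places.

e_1 = c_1/‖c_1‖ = (-1, 0, 3)/3.1623 = (-0.3162, 0.0000, 0.9487).
r_{12} = e_1·c_2 = 3.1623.
u_2 = c_2 − 3.1623·e_1 = (3.0000, 4.0000, 1.0000).
‖u_2‖ = 5.0990, so e_2 = (0.5883, 0.7845, 0.1961).
r_{13} = e_1·c_3 = 4.7434; r_{23} = e_2·c_3 = 2.1573.
u_3 = c_3 − 4.7434·e_1 − 2.1573·e_2 = (-2.7692, 2.3077, -0.9231).
‖u_3‖ = 3.7210, so e_3 = (-0.7442, 0.6202, -0.2481).

e_3 = (-0.7442, 0.6202, -0.2481)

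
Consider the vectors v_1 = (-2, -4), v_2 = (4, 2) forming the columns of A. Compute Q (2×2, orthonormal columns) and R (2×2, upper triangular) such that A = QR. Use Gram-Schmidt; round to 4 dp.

Q = [[-0.4472, 0.8944], [-0.8944, -0.4472]], R = [[4.4721, -3.5777], [0.0000, 2.6833]]

v_1 = (-2, -4); ‖v_1‖ = 4.4721, so q_1 = (-0.4472, -0.8944).
q_1·v_2 = (-0.4472)·4 + (-0.8944)·2 = -3.5777.
u_2 = v_2 + 3.5777·q_1 = (2.4000, -1.2000).
‖u_2‖ = 2.6833, so q_2 = (0.8944, -0.4472).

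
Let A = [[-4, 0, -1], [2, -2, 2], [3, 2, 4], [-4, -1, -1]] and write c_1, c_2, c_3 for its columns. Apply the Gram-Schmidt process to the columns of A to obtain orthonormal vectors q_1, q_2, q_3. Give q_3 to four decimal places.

c_1 = (-4, 2, 3, -4); ‖c_1‖ = 6.7082, so q_1 = (-0.5963, 0.2981, 0.4472, -0.5963).
q_1·c_2 = (-0.5963)·0 + 0.2981·(-2) + 0.4472·2 + (-0.5963)·(-1) = 0.8944.
u_2 = c_2 − 0.8944·q_1 = (0.5333, -2.2667, 1.6000, -0.4667).
‖u_2‖ = 2.8636, so q_2 = (0.1862, -0.7916, 0.5587, -0.1630).
q_1·c_3 = (-0.5963)·(-1) + 0.2981·2 + 0.4472·4 + (-0.5963)·(-1) = 3.5777; q_2·c_3 = 0.1862·(-1) + (-0.7916)·2 + 0.5587·4 + (-0.1630)·(-1) = 0.6286.
u_3 = c_3 − 3.5777·q_1 − 0.6286·q_2 = (1.0163, 1.4309, 2.0488, 1.2358).
‖u_3‖ = 2.9673, so q_3 = (0.3425, 0.4822, 0.6905, 0.4165).

q_3 = (0.3425, 0.4822, 0.6905, 0.4165)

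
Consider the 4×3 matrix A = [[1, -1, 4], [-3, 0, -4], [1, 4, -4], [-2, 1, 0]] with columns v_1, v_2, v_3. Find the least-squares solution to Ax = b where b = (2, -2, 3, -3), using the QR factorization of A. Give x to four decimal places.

v_1 = (1, -3, 1, -2); ‖v_1‖ = 3.8730, so q_1 = (0.2582, -0.7746, 0.2582, -0.5164).
q_1·v_2 = 0.2582·(-1) + (-0.7746)·0 + 0.2582·4 + (-0.5164)·1 = 0.2582.
u_2 = v_2 − 0.2582·q_1 = (-1.0667, 0.2000, 3.9333, 1.1333).
‖u_2‖ = 4.2348, so q_2 = (-0.2519, 0.0472, 0.9288, 0.2676).
q_1·v_3 = 0.2582·4 + (-0.7746)·(-4) + 0.2582·(-4) + (-0.5164)·0 = 3.0984; q_2·v_3 = (-0.2519)·4 + 0.0472·(-4) + 0.9288·(-4) + 0.2676·0 = -4.9117.
u_3 = v_3 − 3.0984·q_1 + 4.9117·q_2 = (1.9628, -1.3680, -0.2379, 2.9145).
‖u_3‖ = 3.7782, so q_3 = (0.5195, -0.3621, -0.0630, 0.7714).
Qᵀb = (4.3894, 1.3854, -0.7399).
Back-substitute: x_3 = -0.7399/3.7782 = -0.1958.
x_2 = (1.3854 + 4.9117·(-0.1958))/4.2348 = 0.1000.
x_1 = (4.3894 − 0.2582·0.1000 − 3.0984·(-0.1958))/3.8730 = 1.2833.

x = (1.2833, 0.1000, -0.1958)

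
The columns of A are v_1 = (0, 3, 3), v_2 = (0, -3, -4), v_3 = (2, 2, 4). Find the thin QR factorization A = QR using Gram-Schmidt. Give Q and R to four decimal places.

Q = [[0.0000, 0.0000, 1.0000], [0.7071, 0.7071, 0.0000], [0.7071, -0.7071, 0.0000]], R = [[4.2426, -4.9497, 4.2426], [0.0000, 0.7071, -1.4142], [0.0000, 0.0000, 2.0000]]

e_1 = v_1/‖v_1‖ = (0, 3, 3)/4.2426 = (0.0000, 0.7071, 0.7071).
r_{12} = e_1·v_2 = -4.9497.
u_2 = v_2 + 4.9497·e_1 = (0.0000, 0.5000, -0.5000).
‖u_2‖ = 0.7071, so e_2 = (0.0000, 0.7071, -0.7071).
r_{13} = e_1·v_3 = 4.2426; r_{23} = e_2·v_3 = -1.4142.
u_3 = v_3 − 4.2426·e_1 + 1.4142·e_2 = (2.0000, 0.0000, 0.0000).
‖u_3‖ = 2.0000, so e_3 = (1.0000, 0.0000, 0.0000).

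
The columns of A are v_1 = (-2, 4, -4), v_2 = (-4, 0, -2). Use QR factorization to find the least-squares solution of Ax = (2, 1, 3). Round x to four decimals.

v_1 = (-2, 4, -4); ‖v_1‖ = 6.0000, so q_1 = (-0.3333, 0.6667, -0.6667).
q_1·v_2 = (-0.3333)·(-4) + 0.6667·0 + (-0.6667)·(-2) = 2.6667.
u_2 = v_2 − 2.6667·q_1 = (-3.1111, -1.7778, -0.2222).
‖u_2‖ = 3.5901, so q_2 = (-0.8666, -0.4952, -0.0619).
Qᵀb = (-2.0000, -2.4140).
Back-substitute: x_2 = -2.4140/3.5901 = -0.6724.
x_1 = (-2.0000 − 2.6667·(-0.6724))/6.0000 = -0.0345.

x = (-0.0345, -0.6724)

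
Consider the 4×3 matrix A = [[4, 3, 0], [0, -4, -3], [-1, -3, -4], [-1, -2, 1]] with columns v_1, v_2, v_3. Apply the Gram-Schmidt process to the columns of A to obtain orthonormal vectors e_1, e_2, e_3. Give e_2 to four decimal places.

e_2 = (-0.1660, -0.8539, -0.4388, -0.2253)

e_1 = v_1/‖v_1‖ = (4, 0, -1, -1)/4.2426 = (0.9428, 0.0000, -0.2357, -0.2357).
r_{12} = e_1·v_2 = 4.0069.
u_2 = v_2 − 4.0069·e_1 = (-0.7778, -4.0000, -2.0556, -1.0556).
‖u_2‖ = 4.6845, so e_2 = (-0.1660, -0.8539, -0.4388, -0.2253).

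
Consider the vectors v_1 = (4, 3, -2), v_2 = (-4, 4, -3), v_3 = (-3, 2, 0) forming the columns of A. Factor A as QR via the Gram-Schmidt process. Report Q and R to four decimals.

Q = [[0.7428, -0.6689, -0.0290], [0.5571, 0.5934, 0.5810], [-0.3714, -0.4477, 0.8134]], R = [[5.3852, 0.3714, -1.1142], [0.0000, 6.3923, 3.1935], [0.0000, 0.0000, 1.2491]]

q_1 = v_1/‖v_1‖ = (4, 3, -2)/5.3852 = (0.7428, 0.5571, -0.3714).
r_{12} = q_1·v_2 = 0.3714.
u_2 = v_2 − 0.3714·q_1 = (-4.2759, 3.7931, -2.8621).
‖u_2‖ = 6.3923, so q_2 = (-0.6689, 0.5934, -0.4477).
r_{13} = q_1·v_3 = -1.1142; r_{23} = q_2·v_3 = 3.1935.
u_3 = v_3 + 1.1142·q_1 − 3.1935·q_2 = (-0.0363, 0.7257, 1.0160).
‖u_3‖ = 1.2491, so q_3 = (-0.0290, 0.5810, 0.8134).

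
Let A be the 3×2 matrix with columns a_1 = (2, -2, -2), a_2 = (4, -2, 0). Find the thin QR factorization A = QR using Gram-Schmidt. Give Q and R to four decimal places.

Q = [[0.5774, 0.7071], [-0.5774, 0.0000], [-0.5774, 0.7071]], R = [[3.4641, 3.4641], [0.0000, 2.8284]]

a_1 = (2, -2, -2); ‖a_1‖ = 3.4641, so q_1 = (0.5774, -0.5774, -0.5774).
q_1·a_2 = 0.5774·4 + (-0.5774)·(-2) + (-0.5774)·0 = 3.4641.
u_2 = a_2 − 3.4641·q_1 = (2.0000, 0.0000, 2.0000).
‖u_2‖ = 2.8284, so q_2 = (0.7071, 0.0000, 0.7071).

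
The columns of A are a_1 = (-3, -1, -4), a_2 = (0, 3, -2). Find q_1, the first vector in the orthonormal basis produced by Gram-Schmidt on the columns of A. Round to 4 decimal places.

q_1 = a_1/‖a_1‖ = (-3, -1, -4)/5.0990 = (-0.5883, -0.1961, -0.7845).

q_1 = (-0.5883, -0.1961, -0.7845)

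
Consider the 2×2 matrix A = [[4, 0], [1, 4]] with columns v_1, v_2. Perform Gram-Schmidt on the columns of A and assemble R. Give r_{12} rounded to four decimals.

v_1 = (4, 1); ‖v_1‖ = 4.1231, so q_1 = (0.9701, 0.2425).
r_{12} = q_1·v_2 = 0.9701.

r_{12} = 0.9701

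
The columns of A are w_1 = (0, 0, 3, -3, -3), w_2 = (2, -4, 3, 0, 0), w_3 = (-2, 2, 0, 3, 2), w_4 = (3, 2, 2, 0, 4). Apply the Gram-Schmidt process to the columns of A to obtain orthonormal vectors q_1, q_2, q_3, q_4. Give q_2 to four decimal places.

q_2 = (0.3922, -0.7845, 0.3922, 0.1961, 0.1961)

w_1 = (0, 0, 3, -3, -3); ‖w_1‖ = 5.1962, so q_1 = (0.0000, 0.0000, 0.5774, -0.5774, -0.5774).
q_1·w_2 = 0.0000·2 + 0.0000·(-4) + 0.5774·3 + (-0.5774)·0 + (-0.5774)·0 = 1.7321.
u_2 = w_2 − 1.7321·q_1 = (2.0000, -4.0000, 2.0000, 1.0000, 1.0000).
‖u_2‖ = 5.0990, so q_2 = (0.3922, -0.7845, 0.3922, 0.1961, 0.1961).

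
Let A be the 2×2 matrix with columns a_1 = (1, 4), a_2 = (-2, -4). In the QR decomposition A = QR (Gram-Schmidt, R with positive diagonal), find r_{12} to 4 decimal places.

r_{12} = -4.3656

e_1 = a_1/‖a_1‖ = (1, 4)/4.1231 = (0.2425, 0.9701).
r_{12} = e_1·a_2 = -4.3656.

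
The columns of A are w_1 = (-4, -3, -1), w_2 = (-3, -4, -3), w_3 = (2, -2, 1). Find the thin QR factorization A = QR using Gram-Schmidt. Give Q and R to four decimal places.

w_1 = (-4, -3, -1); ‖w_1‖ = 5.0990, so e_1 = (-0.7845, -0.5883, -0.1961).
e_1·w_2 = (-0.7845)·(-3) + (-0.5883)·(-4) + (-0.1961)·(-3) = 5.2951.
u_2 = w_2 − 5.2951·e_1 = (1.1538, -0.8846, -1.9615).
‖u_2‖ = 2.4416, so e_2 = (0.4726, -0.3623, -0.8034).
e_1·w_3 = (-0.7845)·2 + (-0.5883)·(-2) + (-0.1961)·1 = -0.5883; e_2·w_3 = 0.4726·2 + (-0.3623)·(-2) + (-0.8034)·1 = 0.8664.
u_3 = w_3 + 0.5883·e_1 − 0.8664·e_2 = (1.1290, -2.0323, 1.5806).
‖u_3‖ = 2.8113, so e_3 = (0.4016, -0.7229, 0.5623).

Q = [[-0.7845, 0.4726, 0.4016], [-0.5883, -0.3623, -0.7229], [-0.1961, -0.8034, 0.5623]], R = [[5.0990, 5.2951, -0.5883], [0.0000, 2.4416, 0.8664], [0.0000, 0.0000, 2.8113]]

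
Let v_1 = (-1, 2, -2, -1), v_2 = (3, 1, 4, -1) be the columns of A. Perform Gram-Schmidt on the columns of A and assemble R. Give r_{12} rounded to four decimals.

r_{12} = -2.5298

e_1 = v_1/‖v_1‖ = (-1, 2, -2, -1)/3.1623 = (-0.3162, 0.6325, -0.6325, -0.3162).
r_{12} = e_1·v_2 = -2.5298.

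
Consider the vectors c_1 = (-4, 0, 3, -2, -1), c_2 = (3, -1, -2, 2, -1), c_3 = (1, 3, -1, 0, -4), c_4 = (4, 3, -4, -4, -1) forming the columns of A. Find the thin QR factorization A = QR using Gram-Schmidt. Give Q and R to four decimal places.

c_1 = (-4, 0, 3, -2, -1); ‖c_1‖ = 5.4772, so e_1 = (-0.7303, 0.0000, 0.5477, -0.3651, -0.1826).
e_1·c_2 = (-0.7303)·3 + 0.0000·(-1) + 0.5477·(-2) + (-0.3651)·2 + (-0.1826)·(-1) = -3.8341.
u_2 = c_2 + 3.8341·e_1 = (0.2000, -1.0000, 0.1000, 0.6000, -1.7000).
‖u_2‖ = 2.0736, so e_2 = (0.0964, -0.4822, 0.0482, 0.2893, -0.8198).
e_1·c_3 = (-0.7303)·1 + 0.0000·3 + 0.5477·(-1) + (-0.3651)·0 + (-0.1826)·(-4) = -0.5477; e_2·c_3 = 0.0964·1 + (-0.4822)·3 + 0.0482·(-1) + 0.2893·0 + (-0.8198)·(-4) = 1.8807.
u_3 = c_3 + 0.5477·e_1 − 1.8807·e_2 = (0.4186, 3.9070, -0.7907, -0.7442, -2.5581).
‖u_3‖ = 4.8128, so e_3 = (0.0870, 0.8118, -0.1643, -0.1546, -0.5315).
e_1·c_4 = (-0.7303)·4 + 0.0000·3 + 0.5477·(-4) + (-0.3651)·(-4) + (-0.1826)·(-1) = -3.4689; e_2·c_4 = 0.0964·4 + (-0.4822)·3 + 0.0482·(-4) + 0.2893·(-4) + (-0.8198)·(-1) = -1.5914; e_3·c_4 = 0.0870·4 + 0.8118·3 + (-0.1643)·(-4) + (-0.1546)·(-4) + (-0.5315)·(-1) = 4.5905.
u_4 = c_4 + 3.4689·e_1 + 1.5914·e_2 − 4.5905·e_3 = (1.2209, -1.4940, -1.2691, -4.0964, -0.4980).
‖u_4‖ = 4.7288, so e_4 = (0.2582, -0.3159, -0.2684, -0.8663, -0.1053).

Q = [[-0.7303, 0.0964, 0.0870, 0.2582], [0.0000, -0.4822, 0.8118, -0.3159], [0.5477, 0.0482, -0.1643, -0.2684], [-0.3651, 0.2893, -0.1546, -0.8663], [-0.1826, -0.8198, -0.5315, -0.1053]], R = [[5.4772, -3.8341, -0.5477, -3.4689], [0.0000, 2.0736, 1.8807, -1.5914], [0.0000, 0.0000, 4.8128, 4.5905], [0.0000, 0.0000, 0.0000, 4.7288]]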